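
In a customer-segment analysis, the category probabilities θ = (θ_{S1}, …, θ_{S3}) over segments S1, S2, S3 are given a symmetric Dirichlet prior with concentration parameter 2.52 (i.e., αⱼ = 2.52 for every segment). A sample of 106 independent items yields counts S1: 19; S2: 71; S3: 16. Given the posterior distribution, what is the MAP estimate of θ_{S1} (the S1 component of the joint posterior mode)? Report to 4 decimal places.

The Dirichlet prior is conjugate to the Multinomial likelihood: each posterior αⱼ = prior αⱼ + observed count nⱼ.
Posterior concentration: (21.52, 73.52, 18.52), total = 113.56.
Joint mode component: (α_{S1}−1)/(Σα−K) = 20.52/110.56 = 0.1856.

0.1856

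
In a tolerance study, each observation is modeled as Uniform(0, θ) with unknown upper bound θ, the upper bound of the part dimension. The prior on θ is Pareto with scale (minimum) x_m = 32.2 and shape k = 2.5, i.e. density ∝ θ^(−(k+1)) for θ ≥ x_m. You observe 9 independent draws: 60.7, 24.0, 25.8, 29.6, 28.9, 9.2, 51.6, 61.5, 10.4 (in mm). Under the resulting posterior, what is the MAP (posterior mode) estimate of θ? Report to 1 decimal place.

61.5

A Pareto(scale x_m, shape k) prior on the upper bound θ of Uniform(0, θ) is conjugate: posterior is Pareto(max(x_m, max xᵢ), k + n).
Sample maximum = 61.5; prior scale x_m = 32.2 → posterior scale = max = 61.5.
Posterior shape = 2.5 + 9 = 11.5.
The Pareto density is decreasing on [x_m, ∞), so the mode is x_m = 61.5.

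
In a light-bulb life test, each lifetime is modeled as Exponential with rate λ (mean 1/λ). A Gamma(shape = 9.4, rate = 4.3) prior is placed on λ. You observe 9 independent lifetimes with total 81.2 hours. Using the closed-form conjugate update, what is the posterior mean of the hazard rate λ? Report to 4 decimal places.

With a Gamma(shape α, rate β) prior on the exponential rate λ, the posterior after n observations with total T = Σxᵢ is Gamma(α+n, β+T).
Posterior: Gamma(9.4+9, 4.3+81.2) = Gamma(18.4, 85.5).
Posterior mean of λ = α/β = 18.4/85.5 = 0.2152.

0.2152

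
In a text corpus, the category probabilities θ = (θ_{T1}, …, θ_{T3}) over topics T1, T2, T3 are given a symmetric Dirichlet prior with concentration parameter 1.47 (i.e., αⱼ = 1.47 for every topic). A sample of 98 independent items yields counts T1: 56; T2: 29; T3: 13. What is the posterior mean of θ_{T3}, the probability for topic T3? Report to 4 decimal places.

The Dirichlet prior is conjugate to the Multinomial likelihood: each posterior αⱼ = prior αⱼ + observed count nⱼ.
Posterior concentration: (57.47, 30.47, 14.47), total = 102.41.
E[θ_{T3}|data] = α_{T3}/Σα = 14.47/102.41 = 0.1413.

0.1413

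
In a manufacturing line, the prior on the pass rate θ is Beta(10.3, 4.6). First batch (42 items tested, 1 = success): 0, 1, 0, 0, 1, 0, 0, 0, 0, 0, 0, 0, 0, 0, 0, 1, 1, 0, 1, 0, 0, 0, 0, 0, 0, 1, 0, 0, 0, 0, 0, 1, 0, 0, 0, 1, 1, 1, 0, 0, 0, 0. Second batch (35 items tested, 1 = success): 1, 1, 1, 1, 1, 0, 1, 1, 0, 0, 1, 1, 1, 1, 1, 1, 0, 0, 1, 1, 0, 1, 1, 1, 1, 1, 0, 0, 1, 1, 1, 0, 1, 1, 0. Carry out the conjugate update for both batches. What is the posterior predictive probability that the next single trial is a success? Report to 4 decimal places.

The Beta prior is conjugate to a Binomial/Bernoulli likelihood; the update adds successes to α and failures to β.
After batch 1: Beta(10.3+10, 4.6+32) = Beta(20.3, 36.6).
After batch 2: Beta(20.3+25, 36.6+10) = Beta(45.3, 46.6).
For a single future Bernoulli trial, P(success | data) = α/(α+β) = 0.4929.

0.4929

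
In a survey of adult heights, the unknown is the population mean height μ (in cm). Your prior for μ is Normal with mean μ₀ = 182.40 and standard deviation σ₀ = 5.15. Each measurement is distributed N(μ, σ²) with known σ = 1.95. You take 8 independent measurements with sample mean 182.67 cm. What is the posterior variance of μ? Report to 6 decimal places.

0.466944

For Normal data with known variance σ², a Normal(μ₀, σ₀²) prior on μ is conjugate. Posterior precision = 1/σ₀² + n/σ²; posterior mean is the precision-weighted average of μ₀ and x̄.
σ₀² = 5.15² = 26.5225, σ² = 1.95² = 3.8025; σ² + n·σ₀² = 3.8025 + 8·26.5225 = 215.9825.
Posterior precision = 1/σ₀² + n/σ² = 1/26.5225 + 8/3.8025 = (σ² + n·σ₀²)/(σ₀²σ²) = 215.9825/(26.5225·3.8025); posterior variance σₙ² = σ₀²σ²/(σ² + n·σ₀²) = 26.5225·3.8025/215.9825 = 0.466944.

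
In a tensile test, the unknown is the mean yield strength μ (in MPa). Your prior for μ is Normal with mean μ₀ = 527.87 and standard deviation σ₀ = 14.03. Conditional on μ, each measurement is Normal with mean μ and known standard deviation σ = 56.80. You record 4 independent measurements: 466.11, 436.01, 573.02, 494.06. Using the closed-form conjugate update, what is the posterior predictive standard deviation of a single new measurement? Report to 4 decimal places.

58.1762

For Normal data with known variance σ², a Normal(μ₀, σ₀²) prior on μ is conjugate. Posterior precision = 1/σ₀² + n/σ²; posterior mean is the precision-weighted average of μ₀ and x̄.
σ₀² = 14.03² = 196.8409, σ² = 56.80² = 3226.24; σ² + n·σ₀² = 3226.24 + 4·196.8409 = 4013.6036.
Posterior precision = 1/σ₀² + n/σ² = 1/196.8409 + 4/3226.24 = (σ² + n·σ₀²)/(σ₀²σ²) = 4013.6036/(196.8409·3226.24); posterior variance σₙ² = σ₀²σ²/(σ² + n·σ₀²) = 196.8409·3226.24/4013.6036 = 158.225886.
Predictive variance for one new observation = σₙ² + σ² = 196.8409·3226.24/4013.6036 + 3226.24 = σ²·(σ₀² + 4013.6036)/4013.6036 = 3226.24·4210.4445/4013.6036 = 3384.465886; SD = √(3226.24·4210.4445/4013.6036) = 58.1762.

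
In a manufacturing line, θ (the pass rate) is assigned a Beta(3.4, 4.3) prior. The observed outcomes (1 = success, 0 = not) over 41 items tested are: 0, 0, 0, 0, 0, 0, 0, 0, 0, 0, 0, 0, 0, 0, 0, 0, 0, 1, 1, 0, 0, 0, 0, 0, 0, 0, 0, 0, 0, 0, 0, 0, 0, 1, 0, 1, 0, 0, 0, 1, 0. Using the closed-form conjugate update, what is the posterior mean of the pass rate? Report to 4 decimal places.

0.1725

The Beta prior is conjugate to a Binomial/Bernoulli likelihood; the update adds successes to α and failures to β.
Posterior: Beta(α+k, β+n−k) = Beta(3.4+5, 4.3+36) = Beta(8.4, 40.3).
Posterior mean = α/(α+β) = 8.4/48.7 = 0.1725.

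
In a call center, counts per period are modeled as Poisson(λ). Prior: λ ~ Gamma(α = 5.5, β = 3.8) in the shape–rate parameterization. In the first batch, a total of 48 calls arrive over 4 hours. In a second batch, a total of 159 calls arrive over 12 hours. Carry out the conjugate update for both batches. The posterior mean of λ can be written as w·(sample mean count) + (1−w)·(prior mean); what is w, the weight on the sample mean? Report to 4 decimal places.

0.8081

With a Gamma(shape α, rate β) prior, the Poisson likelihood is conjugate: the posterior is Gamma(α + ΣXᵢ, β + n).
Total number of hours: n = 4 + 12 = 16.
Posterior mean = (α₀+S)/(β₀+n) = [n/(β₀+n)]·(S/n) + [β₀/(β₀+n)]·(α₀/β₀), so only n and β₀ enter the weight.
Weight on data w = n/(β₀+n) = 16/(3.8+16) = 16/19.8 = 0.8081.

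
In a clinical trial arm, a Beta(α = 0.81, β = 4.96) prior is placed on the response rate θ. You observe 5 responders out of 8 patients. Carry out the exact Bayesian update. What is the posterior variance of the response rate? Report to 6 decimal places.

0.016514

The Beta prior is conjugate to a Binomial/Bernoulli likelihood; the update adds successes to α and failures to β.
Posterior: Beta(α+k, β+n−k) = Beta(0.81+5, 4.96+3) = Beta(5.81, 7.96).
Var = αβ/((α+β)²(α+β+1)) = 5.81·7.96/(13.77²·14.77) = 0.016514.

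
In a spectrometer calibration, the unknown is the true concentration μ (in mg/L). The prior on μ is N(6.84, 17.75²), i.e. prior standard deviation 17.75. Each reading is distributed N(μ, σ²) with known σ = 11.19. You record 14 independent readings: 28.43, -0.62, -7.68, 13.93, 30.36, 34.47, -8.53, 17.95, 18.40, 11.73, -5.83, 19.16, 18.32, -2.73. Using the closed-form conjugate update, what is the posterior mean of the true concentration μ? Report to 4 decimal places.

11.8131

For Normal data with known variance σ², a Normal(μ₀, σ₀²) prior on μ is conjugate. Posterior precision = 1/σ₀² + n/σ²; posterior mean is the precision-weighted average of μ₀ and x̄.
Σxᵢ = 28.43 + (-0.62) + (-7.68) + 13.93 + 30.36 + 34.47 + (-8.53) + 17.95 + 18.40 + 11.73 + (-5.83) + 19.16 + 18.32 + (-2.73) = 167.36, so n·x̄ = 167.36.
σ₀² = 17.75² = 315.0625, σ² = 11.19² = 125.2161; σ² + n·σ₀² = 125.2161 + 14·315.0625 = 4536.0911.
Posterior mean = (μ₀/σ₀² + n·x̄/σ²)/(1/σ₀² + n/σ²) = (σ²·μ₀ + σ₀²·n·x̄)/(σ² + n·σ₀²) = (125.2161·6.84 + 315.0625·167.36)/4536.0911 = 53585.338124/4536.0911 = 11.8131.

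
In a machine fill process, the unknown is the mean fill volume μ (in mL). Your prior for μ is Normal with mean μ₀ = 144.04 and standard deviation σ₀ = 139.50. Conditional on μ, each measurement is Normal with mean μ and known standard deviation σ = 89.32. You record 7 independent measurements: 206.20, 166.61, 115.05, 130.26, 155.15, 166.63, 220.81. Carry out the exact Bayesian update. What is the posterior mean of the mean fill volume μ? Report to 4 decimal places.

164.6109

For Normal data with known variance σ², a Normal(μ₀, σ₀²) prior on μ is conjugate. Posterior precision = 1/σ₀² + n/σ²; posterior mean is the precision-weighted average of μ₀ and x̄.
Σxᵢ = 206.20 + 166.61 + 115.05 + 130.26 + 155.15 + 166.63 + 220.81 = 1160.71, so n·x̄ = 1160.71.
σ₀² = 139.50² = 19460.25, σ² = 89.32² = 7978.0624; σ² + n·σ₀² = 7978.0624 + 7·19460.25 = 144199.8124.
Posterior mean = (μ₀/σ₀² + n·x̄/σ²)/(1/σ₀² + n/σ²) = (σ²·μ₀ + σ₀²·n·x̄)/(σ² + n·σ₀²) = (7978.0624·144.04 + 19460.25·1160.71)/144199.8124 = 23736866.885596/144199.8124 = 164.6109.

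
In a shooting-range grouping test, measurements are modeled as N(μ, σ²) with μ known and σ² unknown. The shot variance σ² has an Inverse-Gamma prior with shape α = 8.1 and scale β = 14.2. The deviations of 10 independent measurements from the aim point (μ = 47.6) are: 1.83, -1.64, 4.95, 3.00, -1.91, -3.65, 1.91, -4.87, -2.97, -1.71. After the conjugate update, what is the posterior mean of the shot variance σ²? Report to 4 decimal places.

5.1249

With known mean μ and an Inverse-Gamma(α, β) prior on σ², the Normal likelihood is conjugate: posterior is Inv-Gamma(α + n/2, β + Σ(xᵢ−μ)²/2).
Σ(xᵢ−μ)² = (1.83)² + (-1.64)² + (4.95)² + (3.00)² + (-1.91)² + (-3.65)² + (1.91)² + (-4.87)² + (-2.97)² + (-1.71)² = 95.6216.
Posterior: Inv-Gamma(8.1 + 10/2, 14.2 + 95.6216/2) = Inv-Gamma(13.10, 62.01080).
E[σ²|data] = β/(α−1) = 62.01080/12.10 = 5.1249.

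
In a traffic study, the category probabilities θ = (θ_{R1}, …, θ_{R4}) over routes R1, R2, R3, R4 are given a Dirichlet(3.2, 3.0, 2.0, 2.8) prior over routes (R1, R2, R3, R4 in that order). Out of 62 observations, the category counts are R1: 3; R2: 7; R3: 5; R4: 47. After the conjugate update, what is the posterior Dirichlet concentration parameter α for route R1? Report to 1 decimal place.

The Dirichlet prior is conjugate to the Multinomial likelihood: each posterior αⱼ = prior αⱼ + observed count nⱼ.
Posterior concentration: (6.2, 10.0, 7.0, 49.8), total = 73.0.
α_{R1} = 3.2 + 3 = 6.2.

6.2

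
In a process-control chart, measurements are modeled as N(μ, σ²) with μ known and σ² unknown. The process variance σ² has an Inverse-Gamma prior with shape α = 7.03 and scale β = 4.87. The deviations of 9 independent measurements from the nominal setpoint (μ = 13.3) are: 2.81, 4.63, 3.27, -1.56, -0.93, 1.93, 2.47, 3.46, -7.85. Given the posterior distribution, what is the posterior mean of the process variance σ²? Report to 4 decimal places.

6.4807

With known mean μ and an Inverse-Gamma(α, β) prior on σ², the Normal likelihood is conjugate: posterior is Inv-Gamma(α + n/2, β + Σ(xᵢ−μ)²/2).
Σ(xᵢ−μ)² = (2.81)² + (4.63)² + (3.27)² + (-1.56)² + (-0.93)² + (1.93)² + (2.47)² + (3.46)² + (-7.85)² = 126.7443.
Posterior: Inv-Gamma(7.03 + 9/2, 4.87 + 126.7443/2) = Inv-Gamma(11.53, 68.24215).
E[σ²|data] = β/(α−1) = 68.24215/10.53 = 6.4807.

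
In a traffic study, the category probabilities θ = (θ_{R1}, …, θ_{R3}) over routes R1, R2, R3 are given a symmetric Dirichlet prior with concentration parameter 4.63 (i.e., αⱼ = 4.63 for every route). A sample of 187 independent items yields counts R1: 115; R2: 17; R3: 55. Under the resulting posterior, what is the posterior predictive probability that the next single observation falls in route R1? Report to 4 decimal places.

0.5955

The Dirichlet prior is conjugate to the Multinomial likelihood: each posterior αⱼ = prior αⱼ + observed count nⱼ.
Posterior concentration: (119.63, 21.63, 59.63), total = 200.89.
P(next = R1 | data) = α_{R1}/Σα = 0.5955.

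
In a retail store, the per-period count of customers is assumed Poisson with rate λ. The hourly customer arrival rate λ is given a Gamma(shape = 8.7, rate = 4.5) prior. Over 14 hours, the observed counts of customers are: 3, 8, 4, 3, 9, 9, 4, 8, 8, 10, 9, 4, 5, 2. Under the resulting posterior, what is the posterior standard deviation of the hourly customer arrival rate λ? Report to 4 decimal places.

With a Gamma(shape α, rate β) prior, the Poisson likelihood is conjugate: the posterior is Gamma(α + ΣXᵢ, β + n).
Sum of counts S = 86 over n = 14 hours.
Posterior: Gamma(α+S, β+n) = Gamma(8.7+86, 4.5+14) = Gamma(94.7, 18.5).
SD = √α/β = √94.7/18.5 = 0.5260.

0.5260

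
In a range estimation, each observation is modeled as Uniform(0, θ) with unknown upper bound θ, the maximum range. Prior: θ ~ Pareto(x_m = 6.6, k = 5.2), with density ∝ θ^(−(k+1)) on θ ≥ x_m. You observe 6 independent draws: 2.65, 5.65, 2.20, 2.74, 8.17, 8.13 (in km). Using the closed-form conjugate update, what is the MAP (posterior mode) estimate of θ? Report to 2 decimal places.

8.17

A Pareto(scale x_m, shape k) prior on the upper bound θ of Uniform(0, θ) is conjugate: posterior is Pareto(max(x_m, max xᵢ), k + n).
Sample maximum = 8.17; prior scale x_m = 6.6 → posterior scale = max = 8.17.
Posterior shape = 5.2 + 6 = 11.2.
The Pareto density is decreasing on [x_m, ∞), so the mode is x_m = 8.17.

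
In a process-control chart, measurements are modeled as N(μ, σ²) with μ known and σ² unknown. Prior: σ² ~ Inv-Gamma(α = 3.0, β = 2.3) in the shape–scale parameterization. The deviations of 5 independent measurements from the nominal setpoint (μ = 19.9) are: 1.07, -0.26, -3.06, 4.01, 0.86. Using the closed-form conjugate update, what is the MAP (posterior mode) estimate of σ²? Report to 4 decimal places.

With known mean μ and an Inverse-Gamma(α, β) prior on σ², the Normal likelihood is conjugate: posterior is Inv-Gamma(α + n/2, β + Σ(xᵢ−μ)²/2).
Σ(xᵢ−μ)² = (1.07)² + (-0.26)² + (-3.06)² + (4.01)² + (0.86)² = 27.3958.
Posterior: Inv-Gamma(3.0 + 5/2, 2.3 + 27.3958/2) = Inv-Gamma(5.50, 15.99790).
Mode = β/(α+1) = 15.99790/6.50 = 2.4612.

2.4612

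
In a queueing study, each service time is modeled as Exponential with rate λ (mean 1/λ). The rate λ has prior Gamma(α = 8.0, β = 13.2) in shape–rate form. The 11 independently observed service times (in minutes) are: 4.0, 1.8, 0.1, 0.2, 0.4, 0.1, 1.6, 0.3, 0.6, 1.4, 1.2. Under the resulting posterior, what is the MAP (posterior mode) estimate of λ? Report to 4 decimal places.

0.7229

With a Gamma(shape α, rate β) prior on the exponential rate λ, the posterior after n observations with total T = Σxᵢ is Gamma(α+n, β+T).
Sum of observations T = 11.7 minutes; n = 11.
Posterior: Gamma(8.0+11, 13.2+11.7) = Gamma(19.0, 24.9).
Mode = (α−1)/β = 0.7229.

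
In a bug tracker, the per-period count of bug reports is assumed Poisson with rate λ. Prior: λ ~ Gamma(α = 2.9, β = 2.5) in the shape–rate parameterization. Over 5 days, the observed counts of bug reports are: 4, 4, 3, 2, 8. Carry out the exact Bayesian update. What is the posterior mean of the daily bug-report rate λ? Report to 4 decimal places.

3.1867

With a Gamma(shape α, rate β) prior, the Poisson likelihood is conjugate: the posterior is Gamma(α + ΣXᵢ, β + n).
Sum of counts S = 21 over n = 5 days.
Posterior: Gamma(α+S, β+n) = Gamma(2.9+21, 2.5+5) = Gamma(23.9, 7.5).
Posterior mean = α/β = 23.9/7.5 = 3.1867.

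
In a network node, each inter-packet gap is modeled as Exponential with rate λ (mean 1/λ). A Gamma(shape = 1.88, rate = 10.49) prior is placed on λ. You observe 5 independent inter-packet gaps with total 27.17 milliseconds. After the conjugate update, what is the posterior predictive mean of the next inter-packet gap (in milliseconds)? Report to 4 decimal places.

With a Gamma(shape α, rate β) prior on the exponential rate λ, the posterior after n observations with total T = Σxᵢ is Gamma(α+n, β+T).
Posterior: Gamma(1.88+5, 10.49+27.17) = Gamma(6.88, 37.66).
The predictive distribution for the next observation is Lomax; its mean is β/(α−1) = 37.66/5.88 = 6.4048.

6.4048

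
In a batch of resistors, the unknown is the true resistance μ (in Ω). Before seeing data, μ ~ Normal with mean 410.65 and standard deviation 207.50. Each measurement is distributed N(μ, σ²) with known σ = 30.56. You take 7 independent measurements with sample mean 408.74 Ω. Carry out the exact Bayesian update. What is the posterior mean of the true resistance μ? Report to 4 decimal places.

For Normal data with known variance σ², a Normal(μ₀, σ₀²) prior on μ is conjugate. Posterior precision = 1/σ₀² + n/σ²; posterior mean is the precision-weighted average of μ₀ and x̄.
n·x̄ = 7·408.74 = 2861.18.
σ₀² = 207.50² = 43056.25, σ² = 30.56² = 933.9136; σ² + n·σ₀² = 933.9136 + 7·43056.25 = 302327.6636.
Posterior mean = (μ₀/σ₀² + n·x̄/σ²)/(1/σ₀² + n/σ²) = (σ²·μ₀ + σ₀²·n·x̄)/(σ² + n·σ₀²) = (933.9136·410.65 + 43056.25·2861.18)/302327.6636 = 123575192.99484/302327.6636 = 408.7459.

408.7459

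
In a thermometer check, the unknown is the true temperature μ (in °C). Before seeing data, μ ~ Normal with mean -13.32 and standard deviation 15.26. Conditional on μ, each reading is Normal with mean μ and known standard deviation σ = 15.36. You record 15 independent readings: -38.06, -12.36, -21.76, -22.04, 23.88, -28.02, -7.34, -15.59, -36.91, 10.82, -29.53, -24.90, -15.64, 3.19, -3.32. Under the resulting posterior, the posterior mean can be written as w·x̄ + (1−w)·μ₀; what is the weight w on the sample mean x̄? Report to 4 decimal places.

For Normal data with known variance σ², a Normal(μ₀, σ₀²) prior on μ is conjugate. Posterior precision = 1/σ₀² + n/σ²; posterior mean is the precision-weighted average of μ₀ and x̄.
σ₀² = 15.26² = 232.8676, σ² = 15.36² = 235.9296. Prior precision 1/σ₀² = 1/232.8676; data precision n/σ² = 15/235.9296.
w = (n/σ²)/(1/σ₀² + n/σ²) = n·σ₀²/(σ² + n·σ₀²) = 15·232.8676/(235.9296 + 15·232.8676) = 3493.014/3728.9436 = 0.9367.

0.9367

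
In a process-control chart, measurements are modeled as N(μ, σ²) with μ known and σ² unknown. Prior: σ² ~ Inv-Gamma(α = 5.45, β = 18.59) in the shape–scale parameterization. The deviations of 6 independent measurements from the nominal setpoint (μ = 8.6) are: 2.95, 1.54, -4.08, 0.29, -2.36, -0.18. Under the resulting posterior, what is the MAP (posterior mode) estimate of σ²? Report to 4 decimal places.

With known mean μ and an Inverse-Gamma(α, β) prior on σ², the Normal likelihood is conjugate: posterior is Inv-Gamma(α + n/2, β + Σ(xᵢ−μ)²/2).
Σ(xᵢ−μ)² = (2.95)² + (1.54)² + (-4.08)² + (0.29)² + (-2.36)² + (-0.18)² = 33.4066.
Posterior: Inv-Gamma(5.45 + 6/2, 18.59 + 33.4066/2) = Inv-Gamma(8.45, 35.29330).
Mode = β/(α+1) = 35.29330/9.45 = 3.7347.

3.7347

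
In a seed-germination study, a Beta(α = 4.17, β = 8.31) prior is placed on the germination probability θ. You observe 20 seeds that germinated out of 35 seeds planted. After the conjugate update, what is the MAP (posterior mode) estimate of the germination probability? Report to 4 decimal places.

The Beta prior is conjugate to a Binomial/Bernoulli likelihood; the update adds successes to α and failures to β.
Posterior: Beta(α+k, β+n−k) = Beta(4.17+20, 8.31+15) = Beta(24.17, 23.31).
Mode of Beta(a,b) for a,b>1 is (a−1)/(a+b−2) = 23.17/45.48 = 0.5095.

0.5095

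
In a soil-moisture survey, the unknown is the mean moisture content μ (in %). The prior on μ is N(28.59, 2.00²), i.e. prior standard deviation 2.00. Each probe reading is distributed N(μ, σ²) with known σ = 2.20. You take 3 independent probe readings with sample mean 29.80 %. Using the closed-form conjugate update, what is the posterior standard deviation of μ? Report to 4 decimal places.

1.0722

For Normal data with known variance σ², a Normal(μ₀, σ₀²) prior on μ is conjugate. Posterior precision = 1/σ₀² + n/σ²; posterior mean is the precision-weighted average of μ₀ and x̄.
σ₀² = 2.00² = 4, σ² = 2.20² = 4.84; σ² + n·σ₀² = 4.84 + 3·4 = 16.84.
Posterior precision = 1/σ₀² + n/σ² = 1/4 + 3/4.84 = (σ² + n·σ₀²)/(σ₀²σ²) = 16.84/(4·4.84); posterior variance σₙ² = σ₀²σ²/(σ² + n·σ₀²) = 4·4.84/16.84 = 1.149644.
Posterior SD = √σₙ² = √(4·4.84/16.84) = 1.0722.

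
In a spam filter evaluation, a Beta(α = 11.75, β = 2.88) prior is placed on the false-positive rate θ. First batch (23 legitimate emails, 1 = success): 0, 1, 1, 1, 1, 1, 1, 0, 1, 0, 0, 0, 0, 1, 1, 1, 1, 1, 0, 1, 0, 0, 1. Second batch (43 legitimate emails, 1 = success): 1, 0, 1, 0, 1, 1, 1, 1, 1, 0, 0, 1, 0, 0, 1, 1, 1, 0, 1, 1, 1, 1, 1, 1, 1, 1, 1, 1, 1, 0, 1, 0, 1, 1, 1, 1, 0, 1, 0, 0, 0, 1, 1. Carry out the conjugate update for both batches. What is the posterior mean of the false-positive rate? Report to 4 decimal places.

The Beta prior is conjugate to a Binomial/Bernoulli likelihood; the update adds successes to α and failures to β.
After batch 1: Beta(11.75+14, 2.88+9) = Beta(25.75, 11.88).
After batch 2: Beta(25.75+30, 11.88+13) = Beta(55.75, 24.88).
Posterior mean = α/(α+β) = 55.75/80.63 = 0.6914.

0.6914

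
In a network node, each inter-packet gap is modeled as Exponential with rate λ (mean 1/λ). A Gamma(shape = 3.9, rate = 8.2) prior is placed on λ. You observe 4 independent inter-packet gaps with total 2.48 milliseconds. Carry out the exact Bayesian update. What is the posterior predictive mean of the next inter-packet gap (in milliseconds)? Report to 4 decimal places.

With a Gamma(shape α, rate β) prior on the exponential rate λ, the posterior after n observations with total T = Σxᵢ is Gamma(α+n, β+T).
Posterior: Gamma(3.9+4, 8.2+2.48) = Gamma(7.9, 10.68).
The predictive distribution for the next observation is Lomax; its mean is β/(α−1) = 10.68/6.9 = 1.5478.

1.5478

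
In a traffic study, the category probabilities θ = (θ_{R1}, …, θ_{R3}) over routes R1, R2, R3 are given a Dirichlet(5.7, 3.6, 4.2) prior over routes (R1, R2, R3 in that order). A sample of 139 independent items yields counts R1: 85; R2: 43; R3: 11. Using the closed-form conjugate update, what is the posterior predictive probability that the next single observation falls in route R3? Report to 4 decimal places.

0.0997

The Dirichlet prior is conjugate to the Multinomial likelihood: each posterior αⱼ = prior αⱼ + observed count nⱼ.
Posterior concentration: (90.7, 46.6, 15.2), total = 152.5.
P(next = R3 | data) = α_{R3}/Σα = 0.0997.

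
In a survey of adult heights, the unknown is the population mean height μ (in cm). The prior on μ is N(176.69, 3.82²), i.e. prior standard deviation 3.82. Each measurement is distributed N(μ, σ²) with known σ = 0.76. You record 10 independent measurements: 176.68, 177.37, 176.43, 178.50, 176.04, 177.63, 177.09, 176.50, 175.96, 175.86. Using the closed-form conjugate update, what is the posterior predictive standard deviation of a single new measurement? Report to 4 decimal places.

0.7970

For Normal data with known variance σ², a Normal(μ₀, σ₀²) prior on μ is conjugate. Posterior precision = 1/σ₀² + n/σ²; posterior mean is the precision-weighted average of μ₀ and x̄.
σ₀² = 3.82² = 14.5924, σ² = 0.76² = 0.5776; σ² + n·σ₀² = 0.5776 + 10·14.5924 = 146.5016.
Posterior precision = 1/σ₀² + n/σ² = 1/14.5924 + 10/0.5776 = (σ² + n·σ₀²)/(σ₀²σ²) = 146.5016/(14.5924·0.5776); posterior variance σₙ² = σ₀²σ²/(σ² + n·σ₀²) = 14.5924·0.5776/146.5016 = 0.057532.
Predictive variance for one new observation = σₙ² + σ² = 14.5924·0.5776/146.5016 + 0.5776 = σ²·(σ₀² + 146.5016)/146.5016 = 0.5776·161.094/146.5016 = 0.635132; SD = √(0.5776·161.094/146.5016) = 0.7970.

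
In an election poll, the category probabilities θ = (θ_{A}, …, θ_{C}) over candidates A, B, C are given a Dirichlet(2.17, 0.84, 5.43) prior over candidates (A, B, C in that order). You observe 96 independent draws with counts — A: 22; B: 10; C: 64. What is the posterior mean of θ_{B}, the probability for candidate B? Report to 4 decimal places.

0.1038

The Dirichlet prior is conjugate to the Multinomial likelihood: each posterior αⱼ = prior αⱼ + observed count nⱼ.
Posterior concentration: (24.17, 10.84, 69.43), total = 104.44.
E[θ_{B}|data] = α_{B}/Σα = 10.84/104.44 = 0.1038.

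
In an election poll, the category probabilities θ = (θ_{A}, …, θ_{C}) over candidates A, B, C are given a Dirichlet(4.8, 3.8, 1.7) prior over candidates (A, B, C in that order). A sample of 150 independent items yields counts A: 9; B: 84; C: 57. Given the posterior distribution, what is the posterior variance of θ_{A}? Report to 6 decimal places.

0.000488

The Dirichlet prior is conjugate to the Multinomial likelihood: each posterior αⱼ = prior αⱼ + observed count nⱼ.
Posterior concentration: (13.8, 87.8, 58.7), total = 160.3.
Var[θ_j] = α_j(Σα−α_j)/((Σα)²(Σα+1)) = 13.8·146.5/(160.3²·161.3) = 0.000488.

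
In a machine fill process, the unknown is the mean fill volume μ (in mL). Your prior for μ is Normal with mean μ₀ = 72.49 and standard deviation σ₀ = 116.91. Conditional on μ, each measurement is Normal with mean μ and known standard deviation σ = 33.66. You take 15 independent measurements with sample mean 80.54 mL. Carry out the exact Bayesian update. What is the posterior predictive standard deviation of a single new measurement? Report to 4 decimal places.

For Normal data with known variance σ², a Normal(μ₀, σ₀²) prior on μ is conjugate. Posterior precision = 1/σ₀² + n/σ²; posterior mean is the precision-weighted average of μ₀ and x̄.
σ₀² = 116.91² = 13667.9481, σ² = 33.66² = 1132.9956; σ² + n·σ₀² = 1132.9956 + 15·13667.9481 = 206152.2171.
Posterior precision = 1/σ₀² + n/σ² = 1/13667.9481 + 15/1132.9956 = (σ² + n·σ₀²)/(σ₀²σ²) = 206152.2171/(13667.9481·1132.9956); posterior variance σₙ² = σ₀²σ²/(σ² + n·σ₀²) = 13667.9481·1132.9956/206152.2171 = 75.117917.
Predictive variance for one new observation = σₙ² + σ² = 13667.9481·1132.9956/206152.2171 + 1132.9956 = σ²·(σ₀² + 206152.2171)/206152.2171 = 1132.9956·219820.1652/206152.2171 = 1208.113517; SD = √(1132.9956·219820.1652/206152.2171) = 34.7579.

34.7579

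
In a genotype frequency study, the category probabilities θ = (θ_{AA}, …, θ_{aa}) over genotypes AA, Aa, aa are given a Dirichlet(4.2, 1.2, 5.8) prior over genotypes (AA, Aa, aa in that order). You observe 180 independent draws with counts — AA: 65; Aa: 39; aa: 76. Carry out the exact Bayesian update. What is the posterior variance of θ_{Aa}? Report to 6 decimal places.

The Dirichlet prior is conjugate to the Multinomial likelihood: each posterior αⱼ = prior αⱼ + observed count nⱼ.
Posterior concentration: (69.2, 40.2, 81.8), total = 191.2.
Var[θ_j] = α_j(Σα−α_j)/((Σα)²(Σα+1)) = 40.2·151.0/(191.2²·192.2) = 0.000864.

0.000864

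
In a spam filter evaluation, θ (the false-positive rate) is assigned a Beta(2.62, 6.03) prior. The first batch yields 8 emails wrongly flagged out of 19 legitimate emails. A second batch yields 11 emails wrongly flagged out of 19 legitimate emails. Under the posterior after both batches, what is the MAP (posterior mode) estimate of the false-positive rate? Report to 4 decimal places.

0.4618

The Beta prior is conjugate to a Binomial/Bernoulli likelihood; the update adds successes to α and failures to β.
After batch 1: Beta(2.62+8, 6.03+11) = Beta(10.62, 17.03).
After batch 2: Beta(10.62+11, 17.03+8) = Beta(21.62, 25.03).
Mode of Beta(a,b) for a,b>1 is (a−1)/(a+b−2) = 20.62/44.65 = 0.4618.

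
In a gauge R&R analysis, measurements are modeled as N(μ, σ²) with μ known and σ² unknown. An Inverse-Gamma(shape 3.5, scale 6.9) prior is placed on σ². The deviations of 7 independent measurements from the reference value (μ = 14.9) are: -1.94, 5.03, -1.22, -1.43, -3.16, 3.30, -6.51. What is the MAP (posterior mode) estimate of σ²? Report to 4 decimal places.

With known mean μ and an Inverse-Gamma(α, β) prior on σ², the Normal likelihood is conjugate: posterior is Inv-Gamma(α + n/2, β + Σ(xᵢ−μ)²/2).
Σ(xᵢ−μ)² = (-1.94)² + (5.03)² + (-1.22)² + (-1.43)² + (-3.16)² + (3.30)² + (-6.51)² = 95.8535.
Posterior: Inv-Gamma(3.5 + 7/2, 6.9 + 95.8535/2) = Inv-Gamma(7.00, 54.82675).
Mode = β/(α+1) = 54.82675/8.00 = 6.8533.

6.8533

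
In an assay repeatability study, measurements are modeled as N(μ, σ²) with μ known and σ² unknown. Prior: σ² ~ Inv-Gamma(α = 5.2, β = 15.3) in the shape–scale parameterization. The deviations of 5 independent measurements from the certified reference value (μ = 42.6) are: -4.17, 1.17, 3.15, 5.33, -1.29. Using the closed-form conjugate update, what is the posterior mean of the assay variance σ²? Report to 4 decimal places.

6.6682

With known mean μ and an Inverse-Gamma(α, β) prior on σ², the Normal likelihood is conjugate: posterior is Inv-Gamma(α + n/2, β + Σ(xᵢ−μ)²/2).
Σ(xᵢ−μ)² = (-4.17)² + (1.17)² + (3.15)² + (5.33)² + (-1.29)² = 58.7533.
Posterior: Inv-Gamma(5.2 + 5/2, 15.3 + 58.7533/2) = Inv-Gamma(7.70, 44.67665).
E[σ²|data] = β/(α−1) = 44.67665/6.70 = 6.6682.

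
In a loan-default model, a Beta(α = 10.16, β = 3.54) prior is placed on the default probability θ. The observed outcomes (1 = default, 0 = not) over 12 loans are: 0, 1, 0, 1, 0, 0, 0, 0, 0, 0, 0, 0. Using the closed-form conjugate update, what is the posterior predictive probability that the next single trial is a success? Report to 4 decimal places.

0.4732

The Beta prior is conjugate to a Binomial/Bernoulli likelihood; the update adds successes to α and failures to β.
Posterior: Beta(α+k, β+n−k) = Beta(10.16+2, 3.54+10) = Beta(12.16, 13.54).
For a single future Bernoulli trial, P(success | data) = α/(α+β) = 0.4732.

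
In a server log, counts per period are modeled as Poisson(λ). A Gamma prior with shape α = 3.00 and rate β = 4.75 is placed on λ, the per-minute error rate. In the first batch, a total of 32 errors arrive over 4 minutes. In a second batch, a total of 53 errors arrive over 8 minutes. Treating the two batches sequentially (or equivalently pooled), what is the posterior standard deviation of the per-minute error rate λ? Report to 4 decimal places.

0.5600

With a Gamma(shape α, rate β) prior, the Poisson likelihood is conjugate: the posterior is Gamma(α + ΣXᵢ, β + n).
After batch 1: Gamma(α+S, β+n) = Gamma(3.00+32, 4.75+4) = Gamma(35.00, 8.75).
After batch 2: Gamma(α+S, β+n) = Gamma(35.00+53, 8.75+8) = Gamma(88.00, 16.75).
SD = √α/β = √88.00/16.75 = 0.5600.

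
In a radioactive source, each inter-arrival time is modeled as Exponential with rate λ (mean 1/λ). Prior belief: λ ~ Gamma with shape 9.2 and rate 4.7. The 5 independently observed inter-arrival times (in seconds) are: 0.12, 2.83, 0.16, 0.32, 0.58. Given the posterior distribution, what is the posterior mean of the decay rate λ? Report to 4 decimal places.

With a Gamma(shape α, rate β) prior on the exponential rate λ, the posterior after n observations with total T = Σxᵢ is Gamma(α+n, β+T).
Sum of observations T = 4.01 seconds; n = 5.
Posterior: Gamma(9.2+5, 4.7+4.01) = Gamma(14.2, 8.71).
Posterior mean of λ = α/β = 14.2/8.71 = 1.6303.

1.6303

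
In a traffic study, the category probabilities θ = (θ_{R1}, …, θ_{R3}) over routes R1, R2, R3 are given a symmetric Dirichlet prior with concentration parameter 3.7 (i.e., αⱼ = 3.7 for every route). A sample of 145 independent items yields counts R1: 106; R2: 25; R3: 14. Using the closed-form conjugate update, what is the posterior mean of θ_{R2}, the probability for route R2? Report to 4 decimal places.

0.1839

The Dirichlet prior is conjugate to the Multinomial likelihood: each posterior αⱼ = prior αⱼ + observed count nⱼ.
Posterior concentration: (109.7, 28.7, 17.7), total = 156.1.
E[θ_{R2}|data] = α_{R2}/Σα = 28.7/156.1 = 0.1839.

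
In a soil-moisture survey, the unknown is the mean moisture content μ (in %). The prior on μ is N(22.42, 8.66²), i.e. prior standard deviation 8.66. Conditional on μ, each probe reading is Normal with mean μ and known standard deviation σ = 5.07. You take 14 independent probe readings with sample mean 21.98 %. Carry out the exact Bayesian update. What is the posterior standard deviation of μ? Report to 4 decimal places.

1.3387

For Normal data with known variance σ², a Normal(μ₀, σ₀²) prior on μ is conjugate. Posterior precision = 1/σ₀² + n/σ²; posterior mean is the precision-weighted average of μ₀ and x̄.
σ₀² = 8.66² = 74.9956, σ² = 5.07² = 25.7049; σ² + n·σ₀² = 25.7049 + 14·74.9956 = 1075.6433.
Posterior precision = 1/σ₀² + n/σ² = 1/74.9956 + 14/25.7049 = (σ² + n·σ₀²)/(σ₀²σ²) = 1075.6433/(74.9956·25.7049); posterior variance σₙ² = σ₀²σ²/(σ² + n·σ₀²) = 74.9956·25.7049/1075.6433 = 1.792187.
Posterior SD = √σₙ² = √(74.9956·25.7049/1075.6433) = 1.3387.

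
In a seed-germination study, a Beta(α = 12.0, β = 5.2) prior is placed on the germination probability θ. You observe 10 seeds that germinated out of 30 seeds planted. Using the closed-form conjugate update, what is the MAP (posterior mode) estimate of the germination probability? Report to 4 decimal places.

0.4646

The Beta prior is conjugate to a Binomial/Bernoulli likelihood; the update adds successes to α and failures to β.
Posterior: Beta(α+k, β+n−k) = Beta(12.0+10, 5.2+20) = Beta(22.0, 25.2).
Mode of Beta(a,b) for a,b>1 is (a−1)/(a+b−2) = 21.0/45.2 = 0.4646.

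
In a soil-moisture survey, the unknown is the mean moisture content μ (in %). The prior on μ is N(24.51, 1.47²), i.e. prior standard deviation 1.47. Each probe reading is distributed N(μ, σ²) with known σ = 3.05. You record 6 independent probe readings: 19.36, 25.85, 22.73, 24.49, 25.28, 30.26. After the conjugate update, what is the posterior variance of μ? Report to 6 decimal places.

For Normal data with known variance σ², a Normal(μ₀, σ₀²) prior on μ is conjugate. Posterior precision = 1/σ₀² + n/σ²; posterior mean is the precision-weighted average of μ₀ and x̄.
σ₀² = 1.47² = 2.1609, σ² = 3.05² = 9.3025; σ² + n·σ₀² = 9.3025 + 6·2.1609 = 22.2679.
Posterior precision = 1/σ₀² + n/σ² = 1/2.1609 + 6/9.3025 = (σ² + n·σ₀²)/(σ₀²σ²) = 22.2679/(2.1609·9.3025); posterior variance σₙ² = σ₀²σ²/(σ² + n·σ₀²) = 2.1609·9.3025/22.2679 = 0.902724.

0.902724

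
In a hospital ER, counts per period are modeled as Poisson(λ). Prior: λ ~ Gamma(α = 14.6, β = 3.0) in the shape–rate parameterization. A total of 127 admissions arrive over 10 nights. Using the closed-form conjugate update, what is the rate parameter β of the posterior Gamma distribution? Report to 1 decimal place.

13.0

With a Gamma(shape α, rate β) prior, the Poisson likelihood is conjugate: the posterior is Gamma(α + ΣXᵢ, β + n).
Posterior: Gamma(α+S, β+n) = Gamma(14.6+127, 3.0+10) = Gamma(141.6, 13.0).
Posterior β = 13.0.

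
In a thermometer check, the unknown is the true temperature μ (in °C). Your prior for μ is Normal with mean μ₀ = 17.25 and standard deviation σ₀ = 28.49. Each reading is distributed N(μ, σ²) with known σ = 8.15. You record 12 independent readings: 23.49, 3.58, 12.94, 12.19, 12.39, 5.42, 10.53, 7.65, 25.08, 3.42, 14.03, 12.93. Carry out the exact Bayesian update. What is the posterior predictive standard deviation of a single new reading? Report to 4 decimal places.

8.4806

For Normal data with known variance σ², a Normal(μ₀, σ₀²) prior on μ is conjugate. Posterior precision = 1/σ₀² + n/σ²; posterior mean is the precision-weighted average of μ₀ and x̄.
σ₀² = 28.49² = 811.6801, σ² = 8.15² = 66.4225; σ² + n·σ₀² = 66.4225 + 12·811.6801 = 9806.5837.
Posterior precision = 1/σ₀² + n/σ² = 1/811.6801 + 12/66.4225 = (σ² + n·σ₀²)/(σ₀²σ²) = 9806.5837/(811.6801·66.4225); posterior variance σₙ² = σ₀²σ²/(σ² + n·σ₀²) = 811.6801·66.4225/9806.5837 = 5.497717.
Predictive variance for one new observation = σₙ² + σ² = 811.6801·66.4225/9806.5837 + 66.4225 = σ²·(σ₀² + 9806.5837)/9806.5837 = 66.4225·10618.2638/9806.5837 = 71.920217; SD = √(66.4225·10618.2638/9806.5837) = 8.4806.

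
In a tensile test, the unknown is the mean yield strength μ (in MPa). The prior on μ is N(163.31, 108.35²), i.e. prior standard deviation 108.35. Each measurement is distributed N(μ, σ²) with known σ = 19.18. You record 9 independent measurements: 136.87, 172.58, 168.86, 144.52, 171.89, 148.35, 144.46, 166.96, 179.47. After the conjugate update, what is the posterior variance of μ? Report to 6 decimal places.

For Normal data with known variance σ², a Normal(μ₀, σ₀²) prior on μ is conjugate. Posterior precision = 1/σ₀² + n/σ²; posterior mean is the precision-weighted average of μ₀ and x̄.
σ₀² = 108.35² = 11739.7225, σ² = 19.18² = 367.8724; σ² + n·σ₀² = 367.8724 + 9·11739.7225 = 106025.3749.
Posterior precision = 1/σ₀² + n/σ² = 1/11739.7225 + 9/367.8724 = (σ² + n·σ₀²)/(σ₀²σ²) = 106025.3749/(11739.7225·367.8724); posterior variance σₙ² = σ₀²σ²/(σ² + n·σ₀²) = 11739.7225·367.8724/106025.3749 = 40.732890.

40.732890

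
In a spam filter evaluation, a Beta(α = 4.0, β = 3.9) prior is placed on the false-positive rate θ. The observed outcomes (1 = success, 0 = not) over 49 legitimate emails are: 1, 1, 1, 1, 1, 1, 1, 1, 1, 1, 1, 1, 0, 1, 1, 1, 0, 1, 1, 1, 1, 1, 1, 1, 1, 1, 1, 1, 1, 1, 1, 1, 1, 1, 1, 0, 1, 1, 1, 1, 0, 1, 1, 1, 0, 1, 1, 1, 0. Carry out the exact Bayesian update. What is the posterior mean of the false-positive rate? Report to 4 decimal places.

0.8260

The Beta prior is conjugate to a Binomial/Bernoulli likelihood; the update adds successes to α and failures to β.
Posterior: Beta(α+k, β+n−k) = Beta(4.0+43, 3.9+6) = Beta(47.0, 9.9).
Posterior mean = α/(α+β) = 47.0/56.9 = 0.8260.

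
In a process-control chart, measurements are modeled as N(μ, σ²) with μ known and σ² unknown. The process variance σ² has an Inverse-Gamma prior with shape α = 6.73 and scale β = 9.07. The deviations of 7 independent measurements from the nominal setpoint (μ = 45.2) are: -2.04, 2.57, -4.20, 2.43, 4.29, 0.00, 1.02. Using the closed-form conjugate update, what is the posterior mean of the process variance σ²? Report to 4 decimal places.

With known mean μ and an Inverse-Gamma(α, β) prior on σ², the Normal likelihood is conjugate: posterior is Inv-Gamma(α + n/2, β + Σ(xᵢ−μ)²/2).
Σ(xᵢ−μ)² = (-2.04)² + (2.57)² + (-4.20)² + (2.43)² + (4.29)² + (0.00)² + (1.02)² = 53.7559.
Posterior: Inv-Gamma(6.73 + 7/2, 9.07 + 53.7559/2) = Inv-Gamma(10.23, 35.94795).
E[σ²|data] = β/(α−1) = 35.94795/9.23 = 3.8947.

3.8947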